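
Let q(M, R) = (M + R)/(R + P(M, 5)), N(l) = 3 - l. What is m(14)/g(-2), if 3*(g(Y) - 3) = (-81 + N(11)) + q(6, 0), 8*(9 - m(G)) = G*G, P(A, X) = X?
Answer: 465/788 ≈ 0.59010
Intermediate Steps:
m(G) = 9 - G**2/8 (m(G) = 9 - G*G/8 = 9 - G**2/8)
q(M, R) = (M + R)/(5 + R) (q(M, R) = (M + R)/(R + 5) = (M + R)/(5 + R))
g(Y) = -394/15 (g(Y) = 3 + ((-81 + (3 - 1*11)) + (6 + 0)/(5 + 0))/3 = 3 + ((-81 + (3 - 11)) + 6/5)/3 = 3 + ((-81 - 8) + (1/5)*6)/3 = 3 + (-89 + 6/5)/3 = 3 + (1/3)*(-439/5) = 3 - 439/15 = -394/15)
m(14)/g(-2) = (9 - 1/8*14**2)/(-394/15) = (9 - 1/8*196)*(-15/394) = (9 - 49/2)*(-15/394) = -31/2*(-15/394) = 465/788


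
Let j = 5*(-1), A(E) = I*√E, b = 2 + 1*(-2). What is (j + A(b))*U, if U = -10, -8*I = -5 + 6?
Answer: 50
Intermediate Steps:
I = -⅛ (I = -(-5 + 6)/8 = -⅛*1 = -⅛ ≈ -0.12500)
b = 0 (b = 2 - 2 = 0)
A(E) = -√E/8
j = -5
(j + A(b))*U = (-5 - √0/8)*(-10) = (-5 - ⅛*0)*(-10) = (-5 + 0)*(-10) = -5*(-10) = 50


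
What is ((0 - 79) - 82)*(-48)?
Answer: 7728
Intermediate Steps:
((0 - 79) - 82)*(-48) = (-79 - 82)*(-48) = -161*(-48) = 7728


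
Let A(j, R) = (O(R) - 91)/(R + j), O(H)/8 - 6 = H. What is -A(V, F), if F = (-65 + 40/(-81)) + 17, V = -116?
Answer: -34907/13324 ≈ -2.6199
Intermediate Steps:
O(H) = 48 + 8*H
F = -3928/81 (F = (-65 + 40*(-1/81)) + 17 = (-65 - 40/81) + 17 = -5305/81 + 17 = -3928/81 ≈ -48.494)
A(j, R) = (-43 + 8*R)/(R + j) (A(j, R) = ((48 + 8*R) - 91)/(R + j) = (-43 + 8*R)/(R + j))
-A(V, F) = -(-43 + 8*(-3928/81))/(-3928/81 - 116) = -(-43 - 31424/81)/(-13324/81) = -(-81)*(-34907)/(13324*81) = -1*34907/13324 = -34907/13324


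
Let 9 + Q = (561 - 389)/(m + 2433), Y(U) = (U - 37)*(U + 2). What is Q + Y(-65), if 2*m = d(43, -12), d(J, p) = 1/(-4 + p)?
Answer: 499601039/77855 ≈ 6417.1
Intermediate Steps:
m = -1/32 (m = 1/(2*(-4 - 12)) = (½)/(-16) = (½)*(-1/16) = -1/32 ≈ -0.031250)
Y(U) = (-37 + U)*(2 + U)
Q = -695191/77855 (Q = -9 + (561 - 389)/(-1/32 + 2433) = -9 + 172/(77855/32) = -9 + 172*(32/77855) = -9 + 5504/77855 = -695191/77855 ≈ -8.9293)
Q + Y(-65) = -695191/77855 + (-74 + (-65)² - 35*(-65)) = -695191/77855 + (-74 + 4225 + 2275) = -695191/77855 + 6426 = 499601039/77855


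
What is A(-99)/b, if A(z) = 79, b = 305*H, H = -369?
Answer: -79/112545 ≈ -0.00070194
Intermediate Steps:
b = -112545 (b = 305*(-369) = -112545)
A(-99)/b = 79/(-112545) = 79*(-1/112545) = -79/112545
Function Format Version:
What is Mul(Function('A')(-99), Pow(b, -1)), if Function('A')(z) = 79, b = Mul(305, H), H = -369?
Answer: Rational(-79, 112545) ≈ -0.00070194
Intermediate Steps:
b = -112545 (b = Mul(305, -369) = -112545)
Mul(Function('A')(-99), Pow(b, -1)) = Mul(79, Pow(-112545, -1)) = Mul(79, Rational(-1, 112545)) = Rational(-79, 112545)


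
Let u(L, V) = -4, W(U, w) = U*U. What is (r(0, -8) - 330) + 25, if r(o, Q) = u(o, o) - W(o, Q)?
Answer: -309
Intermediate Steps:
W(U, w) = U²
r(o, Q) = -4 - o²
(r(0, -8) - 330) + 25 = ((-4 - 1*0²) - 330) + 25 = ((-4 - 1*0) - 330) + 25 = ((-4 + 0) - 330) + 25 = (-4 - 330) + 25 = -334 + 25 = -309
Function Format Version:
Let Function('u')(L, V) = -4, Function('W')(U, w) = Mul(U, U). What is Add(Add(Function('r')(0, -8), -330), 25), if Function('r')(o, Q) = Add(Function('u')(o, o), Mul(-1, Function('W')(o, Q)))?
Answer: -309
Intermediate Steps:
Function('W')(U, w) = Pow(U, 2)
Function('r')(o, Q) = Add(-4, Mul(-1, Pow(o, 2)))
Add(Add(Function('r')(0, -8), -330), 25) = Add(Add(Add(-4, Mul(-1, Pow(0, 2))), -330), 25) = Add(Add(Add(-4, Mul(-1, 0)), -330), 25) = Add(Add(Add(-4, 0), -330), 25) = Add(Add(-4, -330), 25) = Add(-334, 25) = -309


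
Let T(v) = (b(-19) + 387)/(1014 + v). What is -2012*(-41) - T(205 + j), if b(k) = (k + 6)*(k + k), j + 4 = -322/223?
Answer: 22324036053/270623 ≈ 82491.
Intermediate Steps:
j = -1214/223 (j = -4 - 322/223 = -1214/223 ≈ -5.4439)
b(k) = 2*k*(6 + k) (b(k) = (6 + k)*(2*k) = 2*k*(6 + k))
T(v) = 881/(1014 + v) (T(v) = (2*(-19)*(6 - 19) + 387)/(1014 + v) = (2*(-19)*(-13) + 387)/(1014 + v) = (494 + 387)/(1014 + v) = 881/(1014 + v))
-2012*(-41) - T(205 + j) = -2012*(-41) - 881/(1014 + (205 - 1214/223)) = 82492 - 881/(1014 + 44501/223) = 82492 - 881/270623/223 = 82492 - 881*223/270623 = 82492 - 1*196463/270623 = 82492 - 196463/270623 = 22324036053/270623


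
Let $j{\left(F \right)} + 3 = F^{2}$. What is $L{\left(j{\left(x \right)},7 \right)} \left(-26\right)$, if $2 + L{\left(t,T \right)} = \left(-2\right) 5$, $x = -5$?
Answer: $312$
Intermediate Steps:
$j{\left(F \right)} = -3 + F^{2}$
$L{\left(t,T \right)} = -12$ ($L{\left(t,T \right)} = -2 - 10 = -12$)
$L{\left(j{\left(x \right)},7 \right)} \left(-26\right) = \left(-12\right) \left(-26\right) = 312$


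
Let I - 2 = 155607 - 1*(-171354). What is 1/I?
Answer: 1/326963 ≈ 3.0584e-6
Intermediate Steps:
I = 326963 (I = 2 + (155607 - 1*(-171354)) = 2 + (155607 + 171354) = 2 + 326961 = 326963)
1/I = 1/326963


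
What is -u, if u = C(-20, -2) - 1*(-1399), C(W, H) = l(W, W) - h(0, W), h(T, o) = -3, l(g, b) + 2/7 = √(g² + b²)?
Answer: -9812/7 - 20*√2 ≈ -1430.0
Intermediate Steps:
l(g, b) = -2/7 + √(b² + g²) (l(g, b) = -2/7 + √(g² + b²) = -2/7 + √(b² + g²))
C(W, H) = 19/7 + √2*√(W²) (C(W, H) = (-2/7 + √(W² + W²)) - 1*(-3) = (-2/7 + √(2*W²)) + 3 = (-2/7 + √2*√(W²)) + 3 = 19/7 + √2*√(W²))
u = 9812/7 + 20*√2 (u = (19/7 + √2*√((-20)²)) - 1*(-1399) = (19/7 + √2*√400) + 1399 = (19/7 + √2*20) + 1399 = (19/7 + 20*√2) + 1399 = 9812/7 + 20*√2 ≈ 1430.0)
-u = -(9812/7 + 20*√2) = -9812/7 - 20*√2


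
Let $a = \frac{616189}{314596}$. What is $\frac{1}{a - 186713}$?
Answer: $- \frac{314596}{58738546759} \approx -5.3559 \cdot 10^{-6}$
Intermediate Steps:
$a = \frac{616189}{314596}$ ($a = 616189 \cdot \frac{1}{314596} = \frac{616189}{314596} \approx 1.9587$)
$\frac{1}{a - 186713} = \frac{1}{\frac{616189}{314596} - 186713} = \frac{1}{- \frac{58738546759}{314596}} = - \frac{314596}{58738546759}$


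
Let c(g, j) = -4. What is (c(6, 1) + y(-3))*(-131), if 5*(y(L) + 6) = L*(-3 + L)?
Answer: 4192/5 ≈ 838.40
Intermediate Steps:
y(L) = -6 + L*(-3 + L)/5 (y(L) = -6 + (L*(-3 + L))/5 = -6 + L*(-3 + L)/5)
(c(6, 1) + y(-3))*(-131) = (-4 + (-6 - ⅗*(-3) + (⅕)*(-3)²))*(-131) = (-4 + (-6 + 9/5 + (⅕)*9))*(-131) = (-4 + (-6 + 9/5 + 9/5))*(-131) = (-4 - 12/5)*(-131) = -32/5*(-131) = 4192/5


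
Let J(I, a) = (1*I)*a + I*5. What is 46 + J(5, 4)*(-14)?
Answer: -584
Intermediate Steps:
J(I, a) = 5*I + I*a (J(I, a) = I*a + 5*I = 5*I + I*a)
46 + J(5, 4)*(-14) = 46 + (5*(5 + 4))*(-14) = 46 + (5*9)*(-14) = 46 + 45*(-14) = 46 - 630 = -584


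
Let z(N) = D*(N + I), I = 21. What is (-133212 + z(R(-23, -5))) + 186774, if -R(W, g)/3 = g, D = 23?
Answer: 54390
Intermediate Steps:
R(W, g) = -3*g
z(N) = 483 + 23*N (z(N) = 23*(N + 21) = 23*(21 + N) = 483 + 23*N)
(-133212 + z(R(-23, -5))) + 186774 = (-133212 + (483 + 23*(-3*(-5)))) + 186774 = (-133212 + (483 + 23*15)) + 186774 = (-133212 + (483 + 345)) + 186774 = (-133212 + 828) + 186774 = -132384 + 186774 = 54390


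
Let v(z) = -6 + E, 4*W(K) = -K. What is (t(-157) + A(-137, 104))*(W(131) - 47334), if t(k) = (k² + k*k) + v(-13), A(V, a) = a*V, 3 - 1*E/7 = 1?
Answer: -3321167043/2 ≈ -1.6606e+9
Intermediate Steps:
E = 14 (E = 21 - 7*1 = 21 - 7 = 14)
W(K) = -K/4 (W(K) = (-K)/4 = -K/4)
v(z) = 8 (v(z) = -6 + 14 = 8)
A(V, a) = V*a
t(k) = 8 + 2*k² (t(k) = (k² + k*k) + 8 = (k² + k²) + 8 = 2*k² + 8 = 8 + 2*k²)
(t(-157) + A(-137, 104))*(W(131) - 47334) = ((8 + 2*(-157)²) - 137*104)*(-¼*131 - 47334) = ((8 + 2*24649) - 14248)*(-131/4 - 47334) = ((8 + 49298) - 14248)*(-189467/4) = (49306 - 14248)*(-189467/4) = 35058*(-189467/4) = -3321167043/2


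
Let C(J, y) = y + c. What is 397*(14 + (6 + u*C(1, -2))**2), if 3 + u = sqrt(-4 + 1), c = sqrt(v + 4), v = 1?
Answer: 5558 + 397*(6 + (2 - sqrt(5))*(3 - I*sqrt(3)))**2 ≈ 16609.0 + 1718.0*I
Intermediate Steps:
c = sqrt(5) (c = sqrt(1 + 4) = sqrt(5) ≈ 2.2361)
u = -3 + I*sqrt(3) (u = -3 + sqrt(-4 + 1) = -3 + sqrt(-3) = -3 + I*sqrt(3) ≈ -3.0 + 1.732*I)
C(J, y) = y + sqrt(5)
397*(14 + (6 + u*C(1, -2))**2) = 397*(14 + (6 + (-3 + I*sqrt(3))*(-2 + sqrt(5)))**2) = 5558 + 397*(6 + (-3 + I*sqrt(3))*(-2 + sqrt(5)))**2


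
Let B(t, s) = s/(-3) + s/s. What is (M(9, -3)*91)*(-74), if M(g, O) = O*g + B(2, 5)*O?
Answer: 168350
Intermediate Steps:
B(t, s) = 1 - s/3 (B(t, s) = s*(-⅓) + 1 = -s/3 + 1 = 1 - s/3)
M(g, O) = -2*O/3 + O*g (M(g, O) = O*g + (1 - ⅓*5)*O = O*g + (1 - 5/3)*O = O*g - 2*O/3 = -2*O/3 + O*g)
(M(9, -3)*91)*(-74) = (((⅓)*(-3)*(-2 + 3*9))*91)*(-74) = (((⅓)*(-3)*(-2 + 27))*91)*(-74) = (((⅓)*(-3)*25)*91)*(-74) = -25*91*(-74) = -2275*(-74) = 168350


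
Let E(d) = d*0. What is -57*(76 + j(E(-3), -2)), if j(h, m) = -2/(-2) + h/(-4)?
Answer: -4389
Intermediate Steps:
E(d) = 0
j(h, m) = 1 - h/4 (j(h, m) = -2*(-½) + h*(-¼) = 1 - h/4)
-57*(76 + j(E(-3), -2)) = -57*(76 + (1 - ¼*0)) = -57*(76 + (1 + 0)) = -57*(76 + 1) = -57*77 = -4389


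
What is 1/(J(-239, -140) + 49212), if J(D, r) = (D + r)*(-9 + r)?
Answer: 1/105683 ≈ 9.4623e-6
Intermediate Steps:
J(D, r) = (-9 + r)*(D + r)
1/(J(-239, -140) + 49212) = 1/(((-140)² - 9*(-239) - 9*(-140) - 239*(-140)) + 49212) = 1/((19600 + 2151 + 1260 + 33460) + 49212) = 1/(56471 + 49212) = 1/105683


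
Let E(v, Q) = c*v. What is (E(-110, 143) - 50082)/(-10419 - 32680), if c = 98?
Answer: 60862/43099 ≈ 1.4121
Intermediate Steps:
E(v, Q) = 98*v
(E(-110, 143) - 50082)/(-10419 - 32680) = (98*(-110) - 50082)/(-10419 - 32680) = (-10780 - 50082)/(-43099) = -60862*(-1/43099) = 60862/43099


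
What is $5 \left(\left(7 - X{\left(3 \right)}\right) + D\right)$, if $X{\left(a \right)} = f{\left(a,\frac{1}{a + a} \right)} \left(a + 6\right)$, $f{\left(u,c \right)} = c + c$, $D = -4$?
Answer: $0$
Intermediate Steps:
$f{\left(u,c \right)} = 2 c$
$X{\left(a \right)} = \frac{6 + a}{a}$ ($X{\left(a \right)} = \frac{2}{a + a} \left(a + 6\right) = \frac{2}{2 a} \left(6 + a\right) = 2 \frac{1}{2 a} \left(6 + a\right) = \frac{6 + a}{a}$)
$5 \left(\left(7 - X{\left(3 \right)}\right) + D\right) = 5 \left(\left(7 - \frac{6 + 3}{3}\right) - 4\right) = 5 \left(\left(7 - \frac{1}{3} \cdot 9\right) - 4\right) = 5 \left(\left(7 - 3\right) - 4\right) = 5 \left(4 - 4\right) = 5 \cdot 0 = 0$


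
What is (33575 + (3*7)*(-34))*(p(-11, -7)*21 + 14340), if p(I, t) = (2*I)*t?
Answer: 577499214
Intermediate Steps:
p(I, t) = 2*I*t
(33575 + (3*7)*(-34))*(p(-11, -7)*21 + 14340) = (33575 + (3*7)*(-34))*((2*(-11)*(-7))*21 + 14340) = (33575 + 21*(-34))*(154*21 + 14340) = (33575 - 714)*(3234 + 14340) = 32861*17574 = 577499214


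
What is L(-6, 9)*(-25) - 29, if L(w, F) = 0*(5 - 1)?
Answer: -29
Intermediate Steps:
L(w, F) = 0 (L(w, F) = 0*4 = 0)
L(-6, 9)*(-25) - 29 = 0*(-25) - 29 = 0 - 29 = -29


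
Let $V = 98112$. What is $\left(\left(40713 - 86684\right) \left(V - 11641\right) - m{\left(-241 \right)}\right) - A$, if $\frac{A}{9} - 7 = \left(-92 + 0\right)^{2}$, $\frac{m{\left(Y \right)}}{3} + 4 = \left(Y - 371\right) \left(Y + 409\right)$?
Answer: $-3974926120$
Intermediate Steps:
$m{\left(Y \right)} = -12 + 3 \left(-371 + Y\right) \left(409 + Y\right)$ ($m{\left(Y \right)} = -12 + 3 \left(Y - 371\right) \left(Y + 409\right) = -12 + 3 \left(-371 + Y\right) \left(409 + Y\right)$)
$A = 76239$ ($A = 63 + 9 \left(-92 + 0\right)^{2} = 63 + 9 \left(-92\right)^{2} = 63 + 9 \cdot 8464 = 63 + 76176 = 76239$)
$\left(\left(40713 - 86684\right) \left(V - 11641\right) - m{\left(-241 \right)}\right) - A = \left(\left(40713 - 86684\right) \left(98112 - 11641\right) - \left(-455229 + 3 \left(-241\right)^{2} + 114 \left(-241\right)\right)\right) - 76239 = \left(\left(-45971\right) 86471 - \left(-455229 + 3 \cdot 58081 - 27474\right)\right) - 76239 = \left(-3975158341 - \left(-455229 + 174243 - 27474\right)\right) - 76239 = \left(-3975158341 - -308460\right) - 76239 = \left(-3975158341 + 308460\right) - 76239 = -3974849881 - 76239 = -3974926120$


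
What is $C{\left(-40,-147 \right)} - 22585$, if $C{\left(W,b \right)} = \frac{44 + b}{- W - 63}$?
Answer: $- \frac{519352}{23} \approx -22581.0$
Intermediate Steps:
$C{\left(W,b \right)} = \frac{44 + b}{-63 - W}$
$C{\left(-40,-147 \right)} - 22585 = \frac{-44 - -147}{63 - 40} - 22585 = \frac{-44 + 147}{23} - 22585 = \frac{1}{23} \cdot 103 - 22585 = \frac{103}{23} - 22585 = - \frac{519352}{23}$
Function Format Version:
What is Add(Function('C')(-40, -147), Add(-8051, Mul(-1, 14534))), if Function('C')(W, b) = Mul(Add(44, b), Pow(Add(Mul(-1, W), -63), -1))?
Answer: Rational(-519352, 23) ≈ -22581.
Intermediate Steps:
Function('C')(W, b) = Mul(Pow(Add(-63, Mul(-1, W)), -1), Add(44, b)) (Function('C')(W, b) = Mul(Add(44, b), Pow(Add(-63, Mul(-1, W)), -1)) = Mul(Pow(Add(-63, Mul(-1, W)), -1), Add(44, b)))
Add(Function('C')(-40, -147), Add(-8051, Mul(-1, 14534))) = Add(Mul(Pow(Add(63, -40), -1), Add(-44, Mul(-1, -147))), Add(-8051, Mul(-1, 14534))) = Add(Mul(Pow(23, -1), Add(-44, 147)), Add(-8051, -14534)) = Add(Mul(Rational(1, 23), 103), -22585) = Add(Rational(103, 23), -22585) = Rational(-519352, 23)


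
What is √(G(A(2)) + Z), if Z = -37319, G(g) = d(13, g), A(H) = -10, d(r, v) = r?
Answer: I*√37306 ≈ 193.15*I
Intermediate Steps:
G(g) = 13
√(G(A(2)) + Z) = √(13 - 37319) = √(-37306) = I*√37306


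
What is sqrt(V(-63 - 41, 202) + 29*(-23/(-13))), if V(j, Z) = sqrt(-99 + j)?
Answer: sqrt(8671 + 169*I*sqrt(203))/13 ≈ 7.2304 + 0.98527*I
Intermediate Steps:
sqrt(V(-63 - 41, 202) + 29*(-23/(-13))) = sqrt(sqrt(-99 + (-63 - 41)) + 29*(-23/(-13))) = sqrt(sqrt(-99 - 104) + 29*(-23*(-1/13))) = sqrt(sqrt(-203) + 29*(23/13)) = sqrt(I*sqrt(203) + 667/13) = sqrt(667/13 + I*sqrt(203))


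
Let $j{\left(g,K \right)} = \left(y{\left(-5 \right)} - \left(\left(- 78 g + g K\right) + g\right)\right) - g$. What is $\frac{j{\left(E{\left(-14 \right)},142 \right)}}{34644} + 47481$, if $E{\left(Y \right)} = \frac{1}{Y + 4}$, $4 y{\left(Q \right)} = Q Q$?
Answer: $\frac{32898635537}{692880} \approx 47481.0$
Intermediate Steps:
$y{\left(Q \right)} = \frac{Q^{2}}{4}$ ($y{\left(Q \right)} = \frac{Q Q}{4} = \frac{Q^{2}}{4}$)
$E{\left(Y \right)} = \frac{1}{4 + Y}$
$j{\left(g,K \right)} = \frac{25}{4} + 76 g - K g$ ($j{\left(g,K \right)} = \left(\frac{\left(-5\right)^{2}}{4} - \left(\left(- 78 g + g K\right) + g\right)\right) - g = \left(\frac{1}{4} \cdot 25 - \left(\left(- 78 g + K g\right) + g\right)\right) - g = \left(\frac{25}{4} - \left(- 77 g + K g\right)\right) - g = \left(\frac{25}{4} + 77 g - K g\right) - g = \frac{25}{4} + 76 g - K g$)
$\frac{j{\left(E{\left(-14 \right)},142 \right)}}{34644} + 47481 = \frac{\frac{25}{4} + \frac{76}{4 - 14} - \frac{142}{4 - 14}}{34644} + 47481 = \left(\frac{25}{4} + \frac{76}{-10} - \frac{142}{-10}\right) \frac{1}{34644} + 47481 = \left(\frac{25}{4} + 76 \left(- \frac{1}{10}\right) - 142 \left(- \frac{1}{10}\right)\right) \frac{1}{34644} + 47481 = \left(\frac{25}{4} - \frac{38}{5} + \frac{71}{5}\right) \frac{1}{34644} + 47481 = \frac{257}{20} \cdot \frac{1}{34644} + 47481 = \frac{257}{692880} + 47481 = \frac{32898635537}{692880}$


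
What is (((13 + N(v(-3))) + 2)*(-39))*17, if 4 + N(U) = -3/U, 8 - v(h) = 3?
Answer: -34476/5 ≈ -6895.2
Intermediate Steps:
v(h) = 5 (v(h) = 8 - 1*3 = 8 - 3 = 5)
N(U) = -4 - 3/U
(((13 + N(v(-3))) + 2)*(-39))*17 = (((13 + (-4 - 3/5)) + 2)*(-39))*17 = (((13 + (-4 - 3*⅕)) + 2)*(-39))*17 = (((13 + (-4 - ⅗)) + 2)*(-39))*17 = (((13 - 23/5) + 2)*(-39))*17 = ((42/5 + 2)*(-39))*17 = ((52/5)*(-39))*17 = -2028/5*17 = -34476/5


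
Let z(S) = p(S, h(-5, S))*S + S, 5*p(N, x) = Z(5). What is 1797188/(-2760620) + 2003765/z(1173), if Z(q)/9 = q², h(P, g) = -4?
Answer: 1358665266049/37239383490 ≈ 36.485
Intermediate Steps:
Z(q) = 9*q²
p(N, x) = 45 (p(N, x) = (9*5²)/5 = (9*25)/5 = (⅕)*225 = 45)
z(S) = 46*S (z(S) = 45*S + S = 46*S)
1797188/(-2760620) + 2003765/z(1173) = 1797188/(-2760620) + 2003765/((46*1173)) = 1797188*(-1/2760620) + 2003765/53958 = -449297/690155 + 2003765*(1/53958) = -449297/690155 + 2003765/53958 = 1358665266049/37239383490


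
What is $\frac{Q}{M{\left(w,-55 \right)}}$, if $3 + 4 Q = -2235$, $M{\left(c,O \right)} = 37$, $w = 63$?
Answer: $- \frac{1119}{74} \approx -15.122$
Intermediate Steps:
$Q = - \frac{1119}{2}$ ($Q = - \frac{3}{4} + \frac{1}{4} \left(-2235\right) = - \frac{3}{4} - \frac{2235}{4} = - \frac{1119}{2} \approx -559.5$)
$\frac{Q}{M{\left(w,-55 \right)}} = - \frac{1119}{2 \cdot 37} = \left(- \frac{1119}{2}\right) \frac{1}{37} = - \frac{1119}{74}$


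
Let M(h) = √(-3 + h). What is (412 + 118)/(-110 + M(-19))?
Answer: -2650/551 - 265*I*√22/6061 ≈ -4.8094 - 0.20508*I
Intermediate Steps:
(412 + 118)/(-110 + M(-19)) = (412 + 118)/(-110 + √(-3 - 19)) = 530/(-110 + √(-22)) = 530/(-110 + I*√22)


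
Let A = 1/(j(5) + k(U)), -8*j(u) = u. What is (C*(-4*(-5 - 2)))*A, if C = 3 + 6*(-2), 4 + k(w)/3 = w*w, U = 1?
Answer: 288/11 ≈ 26.182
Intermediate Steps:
k(w) = -12 + 3*w**2 (k(w) = -12 + 3*(w*w) = -12 + 3*w**2)
j(u) = -u/8
A = -8/77 (A = 1/(-1/8*5 + (-12 + 3*1**2)) = 1/(-5/8 + (-12 + 3*1)) = 1/(-5/8 + (-12 + 3)) = 1/(-5/8 - 9) = 1/(-77/8) = -8/77 ≈ -0.10390)
C = -9 (C = 3 - 12 = -9)
(C*(-4*(-5 - 2)))*A = -(-36)*(-5 - 2)*(-8/77) = -(-36)*(-7)*(-8/77) = -9*28*(-8/77) = -252*(-8/77) = 288/11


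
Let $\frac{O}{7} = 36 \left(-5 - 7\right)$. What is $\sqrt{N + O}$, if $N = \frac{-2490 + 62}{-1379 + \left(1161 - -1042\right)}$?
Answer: $\frac{i \sqrt{128451506}}{206} \approx 55.018 i$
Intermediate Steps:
$N = - \frac{607}{206}$ ($N = - \frac{2428}{-1379 + \left(1161 + 1042\right)} = - \frac{2428}{-1379 + 2203} = - \frac{2428}{824} = \left(-2428\right) \frac{1}{824} = - \frac{607}{206} \approx -2.9466$)
$O = -3024$ ($O = 7 \cdot 36 \left(-5 - 7\right) = 7 \cdot 36 \left(-12\right) = 7 \left(-432\right) = -3024$)
$\sqrt{N + O} = \sqrt{- \frac{607}{206} - 3024} = \sqrt{- \frac{623551}{206}} = \frac{i \sqrt{128451506}}{206}$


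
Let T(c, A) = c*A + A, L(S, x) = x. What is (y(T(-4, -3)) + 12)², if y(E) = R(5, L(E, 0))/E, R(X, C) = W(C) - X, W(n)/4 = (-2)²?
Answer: 14161/81 ≈ 174.83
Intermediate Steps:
W(n) = 16 (W(n) = 4*(-2)² = 4*4 = 16)
R(X, C) = 16 - X
T(c, A) = A + A*c (T(c, A) = A*c + A = A + A*c)
y(E) = 11/E (y(E) = (16 - 1*5)/E = (16 - 5)/E = 11/E)
(y(T(-4, -3)) + 12)² = (11/((-3*(1 - 4))) + 12)² = (11/((-3*(-3))) + 12)² = (11/9 + 12)² = (119/9)² = 14161/81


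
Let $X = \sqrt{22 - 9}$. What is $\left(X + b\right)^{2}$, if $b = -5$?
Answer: $\left(5 - \sqrt{13}\right)^{2} \approx 1.9445$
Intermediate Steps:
$X = \sqrt{13} \approx 3.6056$
$\left(X + b\right)^{2} = \left(\sqrt{13} - 5\right)^{2} = \left(-5 + \sqrt{13}\right)^{2}$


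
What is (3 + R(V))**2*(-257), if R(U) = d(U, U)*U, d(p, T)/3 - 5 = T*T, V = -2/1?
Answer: -668457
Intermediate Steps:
V = -2 (V = -2*1 = -2)
d(p, T) = 15 + 3*T**2 (d(p, T) = 15 + 3*(T*T) = 15 + 3*T**2)
R(U) = U*(15 + 3*U**2) (R(U) = (15 + 3*U**2)*U = U*(15 + 3*U**2))
(3 + R(V))**2*(-257) = (3 + 3*(-2)*(5 + (-2)**2))**2*(-257) = (3 + 3*(-2)*(5 + 4))**2*(-257) = (3 + 3*(-2)*9)**2*(-257) = (3 - 54)**2*(-257) = (-51)**2*(-257) = 2601*(-257) = -668457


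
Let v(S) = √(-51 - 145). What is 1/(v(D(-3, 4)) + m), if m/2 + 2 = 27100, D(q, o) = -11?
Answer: 13549/734301653 - 7*I/1468603306 ≈ 1.8452e-5 - 4.7664e-9*I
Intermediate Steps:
v(S) = 14*I (v(S) = √(-196) = 14*I)
m = 54196 (m = -4 + 2*27100 = -4 + 54200 = 54196)
1/(v(D(-3, 4)) + m) = 1/(14*I + 54196) = 1/(54196 + 14*I) = (54196 - 14*I)/2937206612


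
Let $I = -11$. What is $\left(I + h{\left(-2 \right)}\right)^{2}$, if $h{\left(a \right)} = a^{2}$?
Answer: $49$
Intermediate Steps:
$\left(I + h{\left(-2 \right)}\right)^{2} = \left(-11 + \left(-2\right)^{2}\right)^{2} = \left(-11 + 4\right)^{2} = \left(-7\right)^{2} = 49$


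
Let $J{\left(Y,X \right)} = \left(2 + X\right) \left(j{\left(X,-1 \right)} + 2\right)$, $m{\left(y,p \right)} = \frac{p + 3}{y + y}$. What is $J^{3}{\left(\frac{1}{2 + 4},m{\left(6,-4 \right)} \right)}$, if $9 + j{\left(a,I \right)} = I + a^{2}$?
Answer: $- \frac{18552800685817}{5159780352} \approx -3595.7$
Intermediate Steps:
$j{\left(a,I \right)} = -9 + I + a^{2}$ ($j{\left(a,I \right)} = -9 + \left(I + a^{2}\right) = -9 + I + a^{2}$)
$m{\left(y,p \right)} = \frac{3 + p}{2 y}$
$J{\left(Y,X \right)} = \left(-8 + X^{2}\right) \left(2 + X\right)$ ($J{\left(Y,X \right)} = \left(2 + X\right) \left(\left(-9 - 1 + X^{2}\right) + 2\right) = \left(2 + X\right) \left(\left(-10 + X^{2}\right) + 2\right) = \left(2 + X\right) \left(-8 + X^{2}\right) = \left(-8 + X^{2}\right) \left(2 + X\right)$)
$J^{3}{\left(\frac{1}{2 + 4},m{\left(6,-4 \right)} \right)} = \left(-16 + \left(\frac{3 - 4}{2 \cdot 6}\right)^{3} - 8 \frac{3 - 4}{2 \cdot 6} + 2 \left(\frac{3 - 4}{2 \cdot 6}\right)^{2}\right)^{3} = \left(-16 + \left(\frac{1}{2} \cdot \frac{1}{6} \left(-1\right)\right)^{3} - 8 \cdot \frac{1}{2} \cdot \frac{1}{6} \left(-1\right) + 2 \left(\frac{1}{2} \cdot \frac{1}{6} \left(-1\right)\right)^{2}\right)^{3} = \left(-16 + \left(- \frac{1}{12}\right)^{3} - - \frac{2}{3} + 2 \left(- \frac{1}{12}\right)^{2}\right)^{3} = \left(-16 - \frac{1}{1728} + \frac{2}{3} + 2 \cdot \frac{1}{144}\right)^{3} = \left(-16 - \frac{1}{1728} + \frac{2}{3} + \frac{1}{72}\right)^{3} = \left(- \frac{26473}{1728}\right)^{3} = - \frac{18552800685817}{5159780352}$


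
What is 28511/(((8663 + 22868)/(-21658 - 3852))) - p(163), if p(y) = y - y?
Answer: -727315610/31531 ≈ -23067.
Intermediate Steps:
p(y) = 0
28511/(((8663 + 22868)/(-21658 - 3852))) - p(163) = 28511/(((8663 + 22868)/(-21658 - 3852))) - 1*0 = 28511/((31531/(-25510))) + 0 = 28511/((31531*(-1/25510))) + 0 = 28511/(-31531/25510) + 0 = 28511*(-25510/31531) + 0 = -727315610/31531 + 0 = -727315610/31531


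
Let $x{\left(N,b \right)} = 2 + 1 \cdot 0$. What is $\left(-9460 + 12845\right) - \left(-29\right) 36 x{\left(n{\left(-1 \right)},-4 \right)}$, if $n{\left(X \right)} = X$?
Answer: $5473$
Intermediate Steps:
$x{\left(N,b \right)} = 2$ ($x{\left(N,b \right)} = 2 + 0 = 2$)
$\left(-9460 + 12845\right) - \left(-29\right) 36 x{\left(n{\left(-1 \right)},-4 \right)} = \left(-9460 + 12845\right) - \left(-29\right) 36 \cdot 2 = 3385 - \left(-1044\right) 2 = 3385 - -2088 = 3385 + 2088 = 5473$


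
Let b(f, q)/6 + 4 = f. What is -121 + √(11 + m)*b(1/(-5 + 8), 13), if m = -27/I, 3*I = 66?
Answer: -121 - √4730 ≈ -189.77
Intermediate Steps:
I = 22 (I = (⅓)*66 = 22)
b(f, q) = -24 + 6*f
m = -27/22 ≈ -1.2273
-121 + √(11 + m)*b(1/(-5 + 8), 13) = -121 + √(11 - 27/22)*(-24 + 6/(-5 + 8)) = -121 + √(215/22)*(-24 + 6/3) = -121 + (√4730/22)*(-24 + 6*(⅓)) = -121 + (√4730/22)*(-24 + 2) = -121 + (√4730/22)*(-22) = -121 - √4730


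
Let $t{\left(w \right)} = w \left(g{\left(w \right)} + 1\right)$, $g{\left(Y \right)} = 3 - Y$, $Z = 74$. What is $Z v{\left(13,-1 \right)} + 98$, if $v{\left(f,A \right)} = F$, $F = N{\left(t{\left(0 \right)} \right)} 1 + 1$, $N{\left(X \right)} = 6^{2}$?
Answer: $2836$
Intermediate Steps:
$t{\left(w \right)} = w \left(4 - w\right)$ ($t{\left(w \right)} = w \left(\left(3 - w\right) + 1\right) = w \left(4 - w\right)$)
$N{\left(X \right)} = 36$
$F = 37$ ($F = 36 \cdot 1 + 1 = 36 + 1 = 37$)
$v{\left(f,A \right)} = 37$
$Z v{\left(13,-1 \right)} + 98 = 74 \cdot 37 + 98 = 2738 + 98 = 2836$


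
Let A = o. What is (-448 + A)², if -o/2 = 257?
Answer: 925444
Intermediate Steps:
o = -514 (o = -2*257 = -514)
A = -514
(-448 + A)² = (-448 - 514)² = (-962)² = 925444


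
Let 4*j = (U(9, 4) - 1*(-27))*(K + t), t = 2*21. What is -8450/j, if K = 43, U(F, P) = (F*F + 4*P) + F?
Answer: -6760/2261 ≈ -2.9898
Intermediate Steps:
U(F, P) = F + F² + 4*P (U(F, P) = (F² + 4*P) + F = F + F² + 4*P)
t = 42
j = 11305/4 (j = (((9 + 9² + 4*4) - 1*(-27))*(43 + 42))/4 = (((9 + 81 + 16) + 27)*85)/4 = ((106 + 27)*85)/4 = (133*85)/4 = (¼)*11305 = 11305/4 ≈ 2826.3)
-8450/j = -8450/11305/4 = -8450*4/11305 = -6760/2261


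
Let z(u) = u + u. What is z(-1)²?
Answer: 4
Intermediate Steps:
z(u) = 2*u
z(-1)² = (2*(-1))² = (-2)² = 4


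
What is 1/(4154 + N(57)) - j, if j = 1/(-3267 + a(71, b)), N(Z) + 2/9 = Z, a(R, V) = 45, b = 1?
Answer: 66895/122104134 ≈ 0.00054785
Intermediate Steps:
N(Z) = -2/9 + Z
j = -1/3222 (j = 1/(-3267 + 45) = 1/(-3222) = -1/3222 ≈ -0.00031037)
1/(4154 + N(57)) - j = 1/(4154 + (-2/9 + 57)) - 1*(-1/3222) = 1/(4154 + 511/9) + 1/3222 = 1/(37897/9) + 1/3222 = 9/37897 + 1/3222 = 66895/122104134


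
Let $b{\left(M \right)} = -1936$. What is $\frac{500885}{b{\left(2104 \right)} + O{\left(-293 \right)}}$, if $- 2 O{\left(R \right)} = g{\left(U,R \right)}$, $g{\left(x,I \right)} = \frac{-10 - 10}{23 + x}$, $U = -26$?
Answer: $- \frac{1502655}{5818} \approx -258.28$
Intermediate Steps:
$g{\left(x,I \right)} = - \frac{20}{23 + x}$
$O{\left(R \right)} = - \frac{10}{3}$ ($O{\left(R \right)} = - \frac{\left(-20\right) \frac{1}{23 - 26}}{2} = - \frac{\left(-20\right) \frac{1}{-3}}{2} = - \frac{\left(-20\right) \left(- \frac{1}{3}\right)}{2} = \left(- \frac{1}{2}\right) \frac{20}{3} = - \frac{10}{3}$)
$\frac{500885}{b{\left(2104 \right)} + O{\left(-293 \right)}} = \frac{500885}{-1936 - \frac{10}{3}} = \frac{500885}{- \frac{5818}{3}} = 500885 \left(- \frac{3}{5818}\right) = - \frac{1502655}{5818}$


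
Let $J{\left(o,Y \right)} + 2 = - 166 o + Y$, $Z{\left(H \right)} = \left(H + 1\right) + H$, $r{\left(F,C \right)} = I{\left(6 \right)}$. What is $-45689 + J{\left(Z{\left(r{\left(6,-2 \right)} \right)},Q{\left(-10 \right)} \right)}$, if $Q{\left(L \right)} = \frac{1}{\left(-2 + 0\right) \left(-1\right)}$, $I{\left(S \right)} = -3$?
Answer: $- \frac{89721}{2} \approx -44861.0$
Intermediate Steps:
$r{\left(F,C \right)} = -3$
$Z{\left(H \right)} = 1 + 2 H$ ($Z{\left(H \right)} = \left(1 + H\right) + H = 1 + 2 H$)
$Q{\left(L \right)} = \frac{1}{2}$ ($Q{\left(L \right)} = \frac{1}{\left(-2\right) \left(-1\right)} = \frac{1}{2}$)
$J{\left(o,Y \right)} = -2 + Y - 166 o$ ($J{\left(o,Y \right)} = -2 + \left(- 166 o + Y\right) = -2 + \left(Y - 166 o\right) = -2 + Y - 166 o$)
$-45689 + J{\left(Z{\left(r{\left(6,-2 \right)} \right)},Q{\left(-10 \right)} \right)} = -45689 - \left(\frac{3}{2} + 166 \left(1 + 2 \left(-3\right)\right)\right) = -45689 - \left(\frac{3}{2} + 166 \left(1 - 6\right)\right) = -45689 - - \frac{1657}{2} = -45689 + \left(-2 + \frac{1}{2} + 830\right) = -45689 + \frac{1657}{2} = - \frac{89721}{2}$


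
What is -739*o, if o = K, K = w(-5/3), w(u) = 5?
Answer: -3695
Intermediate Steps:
K = 5
o = 5
-739*o = -739*5 = -3695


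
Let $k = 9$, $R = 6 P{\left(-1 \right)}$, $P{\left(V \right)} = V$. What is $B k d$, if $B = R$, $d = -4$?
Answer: $216$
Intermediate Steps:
$R = -6$ ($R = 6 \left(-1\right) = -6$)
$B = -6$
$B k d = \left(-6\right) 9 \left(-4\right) = \left(-54\right) \left(-4\right) = 216$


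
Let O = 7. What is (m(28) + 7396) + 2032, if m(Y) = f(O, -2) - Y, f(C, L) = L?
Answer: 9398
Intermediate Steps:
m(Y) = -2 - Y
(m(28) + 7396) + 2032 = ((-2 - 1*28) + 7396) + 2032 = ((-2 - 28) + 7396) + 2032 = (-30 + 7396) + 2032 = 7366 + 2032 = 9398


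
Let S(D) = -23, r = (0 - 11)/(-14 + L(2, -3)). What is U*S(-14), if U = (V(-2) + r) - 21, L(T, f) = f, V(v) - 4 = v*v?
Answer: 4830/17 ≈ 284.12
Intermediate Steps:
V(v) = 4 + v² (V(v) = 4 + v*v = 4 + v²)
r = 11/17 (r = (0 - 11)/(-14 - 3) = -11/(-17) = -11*(-1/17) = 11/17 ≈ 0.64706)
U = -210/17 (U = ((4 + (-2)²) + 11/17) - 21 = ((4 + 4) + 11/17) - 21 = (8 + 11/17) - 21 = 147/17 - 21 = -210/17 ≈ -12.353)
U*S(-14) = -210/17*(-23) = 4830/17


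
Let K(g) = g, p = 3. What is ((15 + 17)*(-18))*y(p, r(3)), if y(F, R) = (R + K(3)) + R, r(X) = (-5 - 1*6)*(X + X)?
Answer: 74304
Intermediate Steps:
r(X) = -22*X (r(X) = (-5 - 6)*(2*X) = -22*X)
y(F, R) = 3 + 2*R (y(F, R) = (R + 3) + R = (3 + R) + R = 3 + 2*R)
((15 + 17)*(-18))*y(p, r(3)) = ((15 + 17)*(-18))*(3 + 2*(-22*3)) = (32*(-18))*(3 + 2*(-66)) = -576*(3 - 132) = -576*(-129) = 74304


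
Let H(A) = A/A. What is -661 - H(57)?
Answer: -662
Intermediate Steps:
H(A) = 1
-661 - H(57) = -661 - 1*1 = -661 - 1 = -662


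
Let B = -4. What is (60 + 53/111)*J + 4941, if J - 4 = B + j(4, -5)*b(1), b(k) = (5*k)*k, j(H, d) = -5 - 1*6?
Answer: 179236/111 ≈ 1614.7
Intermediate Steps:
j(H, d) = -11 (j(H, d) = -5 - 6 = -11)
b(k) = 5*k**2
J = -55 (J = 4 + (-4 - 55*1**2) = 4 + (-4 - 55) = 4 - 59 = -55)
(60 + 53/111)*J + 4941 = (60 + 53/111)*(-55) + 4941 = (6713/111)*(-55) + 4941 = -369215/111 + 4941 = 179236/111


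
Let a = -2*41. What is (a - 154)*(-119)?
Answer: 28084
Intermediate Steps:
a = -82
(a - 154)*(-119) = (-82 - 154)*(-119) = -236*(-119) = 28084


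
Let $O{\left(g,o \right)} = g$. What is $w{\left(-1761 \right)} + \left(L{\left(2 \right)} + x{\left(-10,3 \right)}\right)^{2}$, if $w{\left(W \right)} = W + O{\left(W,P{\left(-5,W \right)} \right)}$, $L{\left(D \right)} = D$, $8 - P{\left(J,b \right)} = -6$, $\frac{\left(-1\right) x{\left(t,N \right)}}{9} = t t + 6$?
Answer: $902782$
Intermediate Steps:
$x{\left(t,N \right)} = -54 - 9 t^{2}$ ($x{\left(t,N \right)} = - 9 \left(t t + 6\right) = - 9 \left(t^{2} + 6\right) = - 9 \left(6 + t^{2}\right) = -54 - 9 t^{2}$)
$P{\left(J,b \right)} = 14$ ($P{\left(J,b \right)} = 8 - -6 = 8 + 6 = 14$)
$w{\left(W \right)} = 2 W$ ($w{\left(W \right)} = W + W = 2 W$)
$w{\left(-1761 \right)} + \left(L{\left(2 \right)} + x{\left(-10,3 \right)}\right)^{2} = 2 \left(-1761\right) + \left(2 - \left(54 + 9 \left(-10\right)^{2}\right)\right)^{2} = -3522 + \left(2 - 954\right)^{2} = -3522 + \left(-952\right)^{2} = -3522 + 906304 = 902782$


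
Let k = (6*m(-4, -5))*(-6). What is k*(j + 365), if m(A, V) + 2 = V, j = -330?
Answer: 8820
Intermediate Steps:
m(A, V) = -2 + V
k = 252 (k = (6*(-2 - 5))*(-6) = (6*(-7))*(-6) = -42*(-6) = 252)
k*(j + 365) = 252*(-330 + 365) = 252*35 = 8820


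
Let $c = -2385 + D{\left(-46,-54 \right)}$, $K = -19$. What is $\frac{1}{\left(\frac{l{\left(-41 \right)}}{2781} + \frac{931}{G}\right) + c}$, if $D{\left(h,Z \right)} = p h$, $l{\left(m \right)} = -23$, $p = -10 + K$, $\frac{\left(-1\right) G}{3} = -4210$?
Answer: $- \frac{11708010}{12304352303} \approx -0.00095153$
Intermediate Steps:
$G = 12630$ ($G = \left(-3\right) \left(-4210\right) = 12630$)
$p = -29$ ($p = -10 - 19 = -29$)
$D{\left(h,Z \right)} = - 29 h$
$c = -1051$ ($c = -2385 - -1334 = -2385 + 1334 = -1051$)
$\frac{1}{\left(\frac{l{\left(-41 \right)}}{2781} + \frac{931}{G}\right) + c} = \frac{1}{\left(- \frac{23}{2781} + \frac{931}{12630}\right) - 1051} = \frac{1}{\frac{766207}{11708010} - 1051} = \frac{1}{- \frac{12304352303}{11708010}} = - \frac{11708010}{12304352303}$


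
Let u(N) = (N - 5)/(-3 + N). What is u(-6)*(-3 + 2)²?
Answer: 11/9 ≈ 1.2222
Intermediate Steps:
u(N) = (-5 + N)/(-3 + N)
u(-6)*(-3 + 2)² = ((-5 - 6)/(-3 - 6))*(-3 + 2)² = (-11/(-9))*(-1)² = -⅑*(-11)*1 = (11/9)*1 = 11/9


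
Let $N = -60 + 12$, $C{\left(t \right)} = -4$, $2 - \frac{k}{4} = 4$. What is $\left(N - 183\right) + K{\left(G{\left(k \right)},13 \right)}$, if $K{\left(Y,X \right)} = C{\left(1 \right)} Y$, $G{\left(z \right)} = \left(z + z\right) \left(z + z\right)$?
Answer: $-1255$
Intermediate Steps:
$k = -8$ ($k = 8 - 16 = -8$)
$N = -48$
$G{\left(z \right)} = 4 z^{2}$ ($G{\left(z \right)} = 2 z 2 z = 4 z^{2}$)
$K{\left(Y,X \right)} = - 4 Y$
$\left(N - 183\right) + K{\left(G{\left(k \right)},13 \right)} = \left(-48 - 183\right) - 4 \cdot 4 \left(-8\right)^{2} = -231 - 4 \cdot 4 \cdot 64 = -231 - 1024 = -1255$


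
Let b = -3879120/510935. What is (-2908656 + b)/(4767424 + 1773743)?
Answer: -99075868832/222807410743 ≈ -0.44467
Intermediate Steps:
b = -775824/102187 (b = -3879120*1/510935 = -775824/102187 ≈ -7.5922)
(-2908656 + b)/(4767424 + 1773743) = (-2908656 - 775824/102187)/(4767424 + 1773743) = -297227606496/102187/6541167 = -297227606496/102187*1/6541167 = -99075868832/222807410743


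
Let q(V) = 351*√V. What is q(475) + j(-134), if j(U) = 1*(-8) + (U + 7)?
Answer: -135 + 1755*√19 ≈ 7514.9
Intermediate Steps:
j(U) = -1 + U (j(U) = -8 + (7 + U) = -1 + U)
q(475) + j(-134) = 351*√475 + (-1 - 134) = 351*(5*√19) - 135 = 1755*√19 - 135 = -135 + 1755*√19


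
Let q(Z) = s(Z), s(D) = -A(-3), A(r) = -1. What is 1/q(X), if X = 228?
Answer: 1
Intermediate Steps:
s(D) = 1 (s(D) = -1*(-1) = 1)
q(Z) = 1
1/q(X) = 1/1 = 1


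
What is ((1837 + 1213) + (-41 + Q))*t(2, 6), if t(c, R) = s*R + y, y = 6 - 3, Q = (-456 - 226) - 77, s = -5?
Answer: -60750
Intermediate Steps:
Q = -759 (Q = -682 - 77 = -759)
y = 3
t(c, R) = 3 - 5*R (t(c, R) = -5*R + 3 = 3 - 5*R)
((1837 + 1213) + (-41 + Q))*t(2, 6) = ((1837 + 1213) + (-41 - 759))*(3 - 5*6) = (3050 - 800)*(3 - 30) = 2250*(-27) = -60750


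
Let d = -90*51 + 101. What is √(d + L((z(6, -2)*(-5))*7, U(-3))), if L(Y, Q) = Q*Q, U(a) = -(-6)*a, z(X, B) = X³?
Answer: 7*I*√85 ≈ 64.537*I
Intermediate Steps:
d = -4489 (d = -4590 + 101 = -4489)
U(a) = 6*a
L(Y, Q) = Q²
√(d + L((z(6, -2)*(-5))*7, U(-3))) = √(-4489 + (6*(-3))²) = √(-4489 + (-18)²) = √(-4489 + 324) = √(-4165) = 7*I*√85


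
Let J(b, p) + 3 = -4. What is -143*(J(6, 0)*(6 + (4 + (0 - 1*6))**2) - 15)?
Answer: 12155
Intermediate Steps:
J(b, p) = -7 (J(b, p) = -3 - 4 = -7)
-143*(J(6, 0)*(6 + (4 + (0 - 1*6))**2) - 15) = -143*(-7*(6 + (4 + (0 - 1*6))**2) - 15) = -143*(-7*(6 + (4 + (0 - 6))**2) - 15) = -143*(-7*(6 + (4 - 6)**2) - 15) = -143*(-7*(6 + (-2)**2) - 15) = -143*(-7*(6 + 4) - 15) = -143*(-7*10 - 15) = -143*(-70 - 15) = -143*(-85) = 12155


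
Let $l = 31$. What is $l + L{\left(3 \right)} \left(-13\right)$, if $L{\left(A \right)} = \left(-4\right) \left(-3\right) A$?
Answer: $-437$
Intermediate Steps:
$L{\left(A \right)} = 12 A$
$l + L{\left(3 \right)} \left(-13\right) = 31 + 12 \cdot 3 \left(-13\right) = 31 + 36 \left(-13\right) = 31 - 468 = -437$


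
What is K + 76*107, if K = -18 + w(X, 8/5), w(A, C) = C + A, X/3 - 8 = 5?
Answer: 40773/5 ≈ 8154.6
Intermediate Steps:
X = 39 (X = 24 + 3*5 = 24 + 15 = 39)
w(A, C) = A + C
K = 113/5 (K = -18 + (39 + 8/5) = -18 + 203/5 = 113/5 ≈ 22.600)
K + 76*107 = 113/5 + 76*107 = 113/5 + 8132 = 40773/5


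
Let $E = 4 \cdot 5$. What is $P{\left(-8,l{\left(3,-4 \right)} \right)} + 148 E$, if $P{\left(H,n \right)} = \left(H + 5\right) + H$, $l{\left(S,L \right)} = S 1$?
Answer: $2949$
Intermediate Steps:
$l{\left(S,L \right)} = S$
$P{\left(H,n \right)} = 5 + 2 H$ ($P{\left(H,n \right)} = \left(5 + H\right) + H = 5 + 2 H$)
$E = 20$
$P{\left(-8,l{\left(3,-4 \right)} \right)} + 148 E = \left(5 + 2 \left(-8\right)\right) + 148 \cdot 20 = \left(5 - 16\right) + 2960 = -11 + 2960 = 2949$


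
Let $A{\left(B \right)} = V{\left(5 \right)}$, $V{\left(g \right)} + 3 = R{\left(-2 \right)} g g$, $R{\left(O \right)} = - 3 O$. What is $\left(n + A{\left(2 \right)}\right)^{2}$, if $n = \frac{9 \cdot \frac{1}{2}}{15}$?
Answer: $\frac{2169729}{100} \approx 21697.0$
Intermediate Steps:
$V{\left(g \right)} = -3 + 6 g^{2}$ ($V{\left(g \right)} = -3 + \left(-3\right) \left(-2\right) g g = -3 + 6 g g = -3 + 6 g^{2}$)
$A{\left(B \right)} = 147$ ($A{\left(B \right)} = -3 + 6 \cdot 5^{2} = -3 + 6 \cdot 25 = -3 + 150 = 147$)
$n = \frac{3}{10}$ ($n = 9 \cdot \frac{1}{2} \cdot \frac{1}{15} = \frac{9}{2} \cdot \frac{1}{15} = \frac{3}{10} \approx 0.3$)
$\left(n + A{\left(2 \right)}\right)^{2} = \left(\frac{3}{10} + 147\right)^{2} = \left(\frac{1473}{10}\right)^{2} = \frac{2169729}{100}$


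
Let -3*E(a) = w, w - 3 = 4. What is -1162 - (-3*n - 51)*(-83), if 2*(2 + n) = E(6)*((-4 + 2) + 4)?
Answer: -4316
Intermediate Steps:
w = 7 (w = 3 + 4 = 7)
E(a) = -7/3 (E(a) = -1/3*7 = -7/3)
n = -13/3 (n = -2 + (-7*((-4 + 2) + 4)/3)/2 = -2 + (-7*(-2 + 4)/3)/2 = -2 + (-7/3*2)/2 = -2 + (1/2)*(-14/3) = -2 - 7/3 = -13/3 ≈ -4.3333)
-1162 - (-3*n - 51)*(-83) = -1162 - (-3*(-13/3) - 51)*(-83) = -1162 - (13 - 51)*(-83) = -1162 - (-38)*(-83) = -1162 - 1*3154 = -1162 - 3154 = -4316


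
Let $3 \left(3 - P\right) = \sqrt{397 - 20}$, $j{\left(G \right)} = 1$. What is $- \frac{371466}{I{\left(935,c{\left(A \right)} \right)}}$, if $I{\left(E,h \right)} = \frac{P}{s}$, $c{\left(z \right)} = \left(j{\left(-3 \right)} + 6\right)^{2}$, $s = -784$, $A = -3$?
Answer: $- \frac{982899036}{37} - \frac{109211004 \sqrt{377}}{37} \approx -8.3875 \cdot 10^{7}$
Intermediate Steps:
$P = 3 - \frac{\sqrt{377}}{3}$ ($P = 3 - \frac{\sqrt{397 - 20}}{3} = 3 - \frac{\sqrt{377}}{3} \approx -3.4722$)
$c{\left(z \right)} = 49$ ($c{\left(z \right)} = \left(1 + 6\right)^{2} = 7^{2} = 49$)
$I{\left(E,h \right)} = - \frac{3}{784} + \frac{\sqrt{377}}{2352}$ ($I{\left(E,h \right)} = \frac{3 - \frac{\sqrt{377}}{3}}{-784} = \left(3 - \frac{\sqrt{377}}{3}\right) \left(- \frac{1}{784}\right) = - \frac{3}{784} + \frac{\sqrt{377}}{2352}$)
$- \frac{371466}{I{\left(935,c{\left(A \right)} \right)}} = - \frac{371466}{- \frac{3}{784} + \frac{\sqrt{377}}{2352}}$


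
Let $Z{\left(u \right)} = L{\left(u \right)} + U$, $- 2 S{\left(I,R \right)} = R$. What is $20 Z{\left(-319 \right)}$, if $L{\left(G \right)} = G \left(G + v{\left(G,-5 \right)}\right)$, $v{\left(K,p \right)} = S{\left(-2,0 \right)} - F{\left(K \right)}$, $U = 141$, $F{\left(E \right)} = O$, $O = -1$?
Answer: $2031660$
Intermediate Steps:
$F{\left(E \right)} = -1$
$S{\left(I,R \right)} = - \frac{R}{2}$
$v{\left(K,p \right)} = 1$ ($v{\left(K,p \right)} = \left(- \frac{1}{2}\right) 0 - -1 = 0 + 1 = 1$)
$L{\left(G \right)} = G \left(1 + G\right)$ ($L{\left(G \right)} = G \left(G + 1\right) = G \left(1 + G\right)$)
$Z{\left(u \right)} = 141 + u \left(1 + u\right)$ ($Z{\left(u \right)} = u \left(1 + u\right) + 141 = 141 + u \left(1 + u\right)$)
$20 Z{\left(-319 \right)} = 20 \left(141 - 319 \left(1 - 319\right)\right) = 20 \left(141 - -101442\right) = 20 \left(141 + 101442\right) = 20 \cdot 101583 = 2031660$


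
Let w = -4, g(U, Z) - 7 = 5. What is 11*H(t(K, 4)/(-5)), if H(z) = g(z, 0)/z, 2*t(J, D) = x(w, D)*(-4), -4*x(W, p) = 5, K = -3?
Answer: -264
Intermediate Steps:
g(U, Z) = 12 (g(U, Z) = 7 + 5 = 12)
x(W, p) = -5/4 (x(W, p) = -¼*5 = -5/4)
t(J, D) = 5/2 (t(J, D) = (-5/4*(-4))/2 = (½)*5 = 5/2)
H(z) = 12/z
11*H(t(K, 4)/(-5)) = 11*(12/(((5/2)/(-5)))) = 11*(12/(((5/2)*(-⅕)))) = 11*(12/(-½)) = 11*(12*(-2)) = 11*(-24) = -264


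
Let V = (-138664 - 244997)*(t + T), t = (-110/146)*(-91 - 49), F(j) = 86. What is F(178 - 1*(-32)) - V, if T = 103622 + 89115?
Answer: 5400988117439/73 ≈ 7.3986e+10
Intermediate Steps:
T = 192737
t = 7700/73 (t = -110*1/146*(-140) = -55/73*(-140) = 7700/73 ≈ 105.48)
V = -5400988111161/73 (V = (-138664 - 244997)*(7700/73 + 192737) = -383661*14077501/73 = -5400988111161/73 ≈ -7.3986e+10)
F(178 - 1*(-32)) - V = 86 - 1*(-5400988111161/73) = 86 + 5400988111161/73 = 5400988117439/73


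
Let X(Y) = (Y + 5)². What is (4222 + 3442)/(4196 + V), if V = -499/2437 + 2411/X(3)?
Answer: 1195338752/660285399 ≈ 1.8103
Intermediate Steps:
X(Y) = (5 + Y)²
V = 5843671/155968 (V = -499/2437 + 2411/((5 + 3)²) = -499*1/2437 + 2411/(8²) = -499/2437 + 2411/64 = 5843671/155968 ≈ 37.467)
(4222 + 3442)/(4196 + V) = (4222 + 3442)/(4196 + 5843671/155968) = 7664/(660285399/155968) = 7664*(155968/660285399) = 1195338752/660285399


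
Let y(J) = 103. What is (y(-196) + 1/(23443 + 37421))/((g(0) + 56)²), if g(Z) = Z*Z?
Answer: 6268993/190869504 ≈ 0.032844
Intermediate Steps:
g(Z) = Z²
(y(-196) + 1/(23443 + 37421))/((g(0) + 56)²) = (103 + 1/(23443 + 37421))/((0² + 56)²) = (103 + 1/60864)/((0 + 56)²) = (103 + 1/60864)/(56²) = (6268993/60864)/3136 = (6268993/60864)*(1/3136) = 6268993/190869504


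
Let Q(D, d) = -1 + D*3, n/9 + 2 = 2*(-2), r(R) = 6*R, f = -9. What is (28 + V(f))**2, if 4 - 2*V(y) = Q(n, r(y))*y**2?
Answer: 175907169/4 ≈ 4.3977e+7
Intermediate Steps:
n = -54 (n = -18 + 9*(2*(-2)) = -18 + 9*(-4) = -18 - 36 = -54)
Q(D, d) = -1 + 3*D
V(y) = 2 + 163*y**2/2 (V(y) = 2 - (-1 + 3*(-54))*y**2/2 = 2 - (-1 - 162)*y**2/2 = 2 - (-163)*y**2/2 = 2 + 163*y**2/2)
(28 + V(f))**2 = (28 + (2 + (163/2)*(-9)**2))**2 = (28 + (2 + (163/2)*81))**2 = (28 + (2 + 13203/2))**2 = (28 + 13207/2)**2 = (13263/2)**2 = 175907169/4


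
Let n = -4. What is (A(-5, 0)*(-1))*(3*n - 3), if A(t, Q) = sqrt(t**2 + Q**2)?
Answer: 75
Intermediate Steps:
A(t, Q) = sqrt(Q**2 + t**2)
(A(-5, 0)*(-1))*(3*n - 3) = (sqrt(0**2 + (-5)**2)*(-1))*(3*(-4) - 3) = (sqrt(0 + 25)*(-1))*(-12 - 3) = (sqrt(25)*(-1))*(-15) = (5*(-1))*(-15) = -5*(-15) = 75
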